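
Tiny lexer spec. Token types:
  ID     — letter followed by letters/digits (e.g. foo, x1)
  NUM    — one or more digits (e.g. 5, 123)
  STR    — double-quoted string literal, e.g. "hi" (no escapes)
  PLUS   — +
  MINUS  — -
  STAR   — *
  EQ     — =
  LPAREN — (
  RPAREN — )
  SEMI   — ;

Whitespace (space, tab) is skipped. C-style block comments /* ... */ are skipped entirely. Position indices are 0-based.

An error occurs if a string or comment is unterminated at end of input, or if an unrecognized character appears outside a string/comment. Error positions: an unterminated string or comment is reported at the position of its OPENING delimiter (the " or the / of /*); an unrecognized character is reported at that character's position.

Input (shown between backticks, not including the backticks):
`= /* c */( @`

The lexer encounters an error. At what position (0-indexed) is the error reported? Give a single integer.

Answer: 11

Derivation:
pos=0: emit EQ '='
pos=2: enter COMMENT mode (saw '/*')
exit COMMENT mode (now at pos=9)
pos=9: emit LPAREN '('
pos=11: ERROR — unrecognized char '@'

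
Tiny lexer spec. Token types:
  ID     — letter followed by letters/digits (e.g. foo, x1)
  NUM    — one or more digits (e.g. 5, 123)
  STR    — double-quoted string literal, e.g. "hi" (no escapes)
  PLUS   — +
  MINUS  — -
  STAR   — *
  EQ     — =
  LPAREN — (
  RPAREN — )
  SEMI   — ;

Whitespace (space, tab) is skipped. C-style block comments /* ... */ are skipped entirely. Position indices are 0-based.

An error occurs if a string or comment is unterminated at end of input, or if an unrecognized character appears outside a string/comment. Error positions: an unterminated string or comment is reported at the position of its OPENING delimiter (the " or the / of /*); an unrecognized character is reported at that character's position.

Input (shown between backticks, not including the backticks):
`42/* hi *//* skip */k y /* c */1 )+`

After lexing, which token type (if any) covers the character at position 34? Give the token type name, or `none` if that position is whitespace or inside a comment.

Answer: PLUS

Derivation:
pos=0: emit NUM '42' (now at pos=2)
pos=2: enter COMMENT mode (saw '/*')
exit COMMENT mode (now at pos=10)
pos=10: enter COMMENT mode (saw '/*')
exit COMMENT mode (now at pos=20)
pos=20: emit ID 'k' (now at pos=21)
pos=22: emit ID 'y' (now at pos=23)
pos=24: enter COMMENT mode (saw '/*')
exit COMMENT mode (now at pos=31)
pos=31: emit NUM '1' (now at pos=32)
pos=33: emit RPAREN ')'
pos=34: emit PLUS '+'
DONE. 6 tokens: [NUM, ID, ID, NUM, RPAREN, PLUS]
Position 34: char is '+' -> PLUS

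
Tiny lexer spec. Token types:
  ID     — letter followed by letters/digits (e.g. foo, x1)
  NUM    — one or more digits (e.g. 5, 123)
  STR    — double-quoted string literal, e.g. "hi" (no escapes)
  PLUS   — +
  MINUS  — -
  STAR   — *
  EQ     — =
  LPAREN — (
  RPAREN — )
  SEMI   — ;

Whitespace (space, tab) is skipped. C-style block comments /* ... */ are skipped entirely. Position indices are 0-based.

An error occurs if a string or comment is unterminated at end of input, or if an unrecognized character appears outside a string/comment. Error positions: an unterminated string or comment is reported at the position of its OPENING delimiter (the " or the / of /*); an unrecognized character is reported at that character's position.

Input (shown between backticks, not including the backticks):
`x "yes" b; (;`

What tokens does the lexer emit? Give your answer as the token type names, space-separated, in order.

pos=0: emit ID 'x' (now at pos=1)
pos=2: enter STRING mode
pos=2: emit STR "yes" (now at pos=7)
pos=8: emit ID 'b' (now at pos=9)
pos=9: emit SEMI ';'
pos=11: emit LPAREN '('
pos=12: emit SEMI ';'
DONE. 6 tokens: [ID, STR, ID, SEMI, LPAREN, SEMI]

Answer: ID STR ID SEMI LPAREN SEMI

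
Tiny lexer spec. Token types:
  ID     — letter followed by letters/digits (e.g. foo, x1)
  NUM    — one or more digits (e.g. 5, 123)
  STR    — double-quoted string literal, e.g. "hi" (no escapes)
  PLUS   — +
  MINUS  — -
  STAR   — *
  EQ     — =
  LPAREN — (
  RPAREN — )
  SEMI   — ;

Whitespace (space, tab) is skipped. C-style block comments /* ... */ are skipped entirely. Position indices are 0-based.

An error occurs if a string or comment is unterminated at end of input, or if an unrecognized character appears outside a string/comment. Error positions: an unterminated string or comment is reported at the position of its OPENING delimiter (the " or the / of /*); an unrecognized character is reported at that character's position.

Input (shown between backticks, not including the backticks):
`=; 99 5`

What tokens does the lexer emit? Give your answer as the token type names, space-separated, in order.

pos=0: emit EQ '='
pos=1: emit SEMI ';'
pos=3: emit NUM '99' (now at pos=5)
pos=6: emit NUM '5' (now at pos=7)
DONE. 4 tokens: [EQ, SEMI, NUM, NUM]

Answer: EQ SEMI NUM NUM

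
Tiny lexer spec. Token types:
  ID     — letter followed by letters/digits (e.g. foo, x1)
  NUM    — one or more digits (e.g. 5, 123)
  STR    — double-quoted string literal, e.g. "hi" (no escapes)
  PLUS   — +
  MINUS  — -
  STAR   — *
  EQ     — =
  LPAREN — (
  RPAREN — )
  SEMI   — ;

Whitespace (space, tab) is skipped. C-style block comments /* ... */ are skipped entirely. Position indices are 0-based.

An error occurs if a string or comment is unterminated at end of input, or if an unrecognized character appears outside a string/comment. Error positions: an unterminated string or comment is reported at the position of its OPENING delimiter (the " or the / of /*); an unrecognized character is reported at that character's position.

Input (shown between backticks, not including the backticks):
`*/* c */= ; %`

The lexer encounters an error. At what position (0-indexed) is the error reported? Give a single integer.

pos=0: emit STAR '*'
pos=1: enter COMMENT mode (saw '/*')
exit COMMENT mode (now at pos=8)
pos=8: emit EQ '='
pos=10: emit SEMI ';'
pos=12: ERROR — unrecognized char '%'

Answer: 12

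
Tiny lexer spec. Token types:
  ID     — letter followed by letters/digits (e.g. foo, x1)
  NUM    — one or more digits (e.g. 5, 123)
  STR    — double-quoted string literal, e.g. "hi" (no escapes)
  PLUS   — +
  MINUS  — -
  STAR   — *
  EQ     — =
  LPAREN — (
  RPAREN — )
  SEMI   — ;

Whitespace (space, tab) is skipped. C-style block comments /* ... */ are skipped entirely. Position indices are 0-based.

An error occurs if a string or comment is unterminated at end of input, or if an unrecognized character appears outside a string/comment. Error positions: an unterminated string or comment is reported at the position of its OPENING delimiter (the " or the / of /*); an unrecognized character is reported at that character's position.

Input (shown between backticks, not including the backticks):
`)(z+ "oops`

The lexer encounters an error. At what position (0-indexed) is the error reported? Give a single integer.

Answer: 5

Derivation:
pos=0: emit RPAREN ')'
pos=1: emit LPAREN '('
pos=2: emit ID 'z' (now at pos=3)
pos=3: emit PLUS '+'
pos=5: enter STRING mode
pos=5: ERROR — unterminated string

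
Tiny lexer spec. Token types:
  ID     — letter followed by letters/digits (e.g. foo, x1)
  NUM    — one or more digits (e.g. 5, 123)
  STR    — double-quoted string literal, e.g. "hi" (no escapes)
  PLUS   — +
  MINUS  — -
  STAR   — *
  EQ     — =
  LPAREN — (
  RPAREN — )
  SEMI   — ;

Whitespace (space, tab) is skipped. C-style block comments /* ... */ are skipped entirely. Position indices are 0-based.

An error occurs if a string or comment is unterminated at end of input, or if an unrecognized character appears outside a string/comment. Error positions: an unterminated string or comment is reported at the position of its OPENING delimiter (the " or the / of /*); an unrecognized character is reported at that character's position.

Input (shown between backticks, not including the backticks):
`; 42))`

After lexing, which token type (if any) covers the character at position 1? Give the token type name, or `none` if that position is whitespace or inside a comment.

pos=0: emit SEMI ';'
pos=2: emit NUM '42' (now at pos=4)
pos=4: emit RPAREN ')'
pos=5: emit RPAREN ')'
DONE. 4 tokens: [SEMI, NUM, RPAREN, RPAREN]
Position 1: char is ' ' -> none

Answer: none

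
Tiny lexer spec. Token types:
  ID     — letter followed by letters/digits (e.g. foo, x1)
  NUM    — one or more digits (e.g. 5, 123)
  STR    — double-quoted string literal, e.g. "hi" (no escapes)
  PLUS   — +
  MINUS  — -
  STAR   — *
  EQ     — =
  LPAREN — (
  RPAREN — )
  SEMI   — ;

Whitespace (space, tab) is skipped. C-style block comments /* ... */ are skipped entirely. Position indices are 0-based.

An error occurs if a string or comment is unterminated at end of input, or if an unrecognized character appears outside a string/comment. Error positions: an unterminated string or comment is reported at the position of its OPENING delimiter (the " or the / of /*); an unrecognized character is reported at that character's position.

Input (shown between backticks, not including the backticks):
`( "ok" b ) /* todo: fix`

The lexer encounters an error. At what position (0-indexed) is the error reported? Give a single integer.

pos=0: emit LPAREN '('
pos=2: enter STRING mode
pos=2: emit STR "ok" (now at pos=6)
pos=7: emit ID 'b' (now at pos=8)
pos=9: emit RPAREN ')'
pos=11: enter COMMENT mode (saw '/*')
pos=11: ERROR — unterminated comment (reached EOF)

Answer: 11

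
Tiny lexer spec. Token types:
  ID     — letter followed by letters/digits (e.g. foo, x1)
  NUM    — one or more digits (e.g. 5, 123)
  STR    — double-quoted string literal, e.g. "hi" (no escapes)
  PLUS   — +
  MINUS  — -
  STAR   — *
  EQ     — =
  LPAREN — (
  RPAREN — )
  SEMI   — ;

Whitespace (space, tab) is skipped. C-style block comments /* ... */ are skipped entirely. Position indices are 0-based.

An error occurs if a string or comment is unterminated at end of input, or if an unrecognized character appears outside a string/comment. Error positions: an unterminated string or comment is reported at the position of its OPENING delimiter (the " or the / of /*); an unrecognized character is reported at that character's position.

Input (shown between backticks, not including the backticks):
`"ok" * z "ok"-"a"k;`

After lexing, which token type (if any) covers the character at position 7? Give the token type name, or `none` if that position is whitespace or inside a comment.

Answer: ID

Derivation:
pos=0: enter STRING mode
pos=0: emit STR "ok" (now at pos=4)
pos=5: emit STAR '*'
pos=7: emit ID 'z' (now at pos=8)
pos=9: enter STRING mode
pos=9: emit STR "ok" (now at pos=13)
pos=13: emit MINUS '-'
pos=14: enter STRING mode
pos=14: emit STR "a" (now at pos=17)
pos=17: emit ID 'k' (now at pos=18)
pos=18: emit SEMI ';'
DONE. 8 tokens: [STR, STAR, ID, STR, MINUS, STR, ID, SEMI]
Position 7: char is 'z' -> ID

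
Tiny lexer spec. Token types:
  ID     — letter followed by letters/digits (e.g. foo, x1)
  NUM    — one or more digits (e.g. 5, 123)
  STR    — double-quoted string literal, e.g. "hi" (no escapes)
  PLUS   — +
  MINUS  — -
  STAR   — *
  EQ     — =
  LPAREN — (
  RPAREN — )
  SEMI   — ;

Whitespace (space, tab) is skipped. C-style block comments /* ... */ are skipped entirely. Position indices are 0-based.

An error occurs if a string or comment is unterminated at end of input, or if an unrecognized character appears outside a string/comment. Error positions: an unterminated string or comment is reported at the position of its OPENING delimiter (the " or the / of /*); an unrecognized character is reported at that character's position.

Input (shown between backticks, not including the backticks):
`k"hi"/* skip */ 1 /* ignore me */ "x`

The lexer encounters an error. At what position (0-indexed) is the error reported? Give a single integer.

Answer: 34

Derivation:
pos=0: emit ID 'k' (now at pos=1)
pos=1: enter STRING mode
pos=1: emit STR "hi" (now at pos=5)
pos=5: enter COMMENT mode (saw '/*')
exit COMMENT mode (now at pos=15)
pos=16: emit NUM '1' (now at pos=17)
pos=18: enter COMMENT mode (saw '/*')
exit COMMENT mode (now at pos=33)
pos=34: enter STRING mode
pos=34: ERROR — unterminated string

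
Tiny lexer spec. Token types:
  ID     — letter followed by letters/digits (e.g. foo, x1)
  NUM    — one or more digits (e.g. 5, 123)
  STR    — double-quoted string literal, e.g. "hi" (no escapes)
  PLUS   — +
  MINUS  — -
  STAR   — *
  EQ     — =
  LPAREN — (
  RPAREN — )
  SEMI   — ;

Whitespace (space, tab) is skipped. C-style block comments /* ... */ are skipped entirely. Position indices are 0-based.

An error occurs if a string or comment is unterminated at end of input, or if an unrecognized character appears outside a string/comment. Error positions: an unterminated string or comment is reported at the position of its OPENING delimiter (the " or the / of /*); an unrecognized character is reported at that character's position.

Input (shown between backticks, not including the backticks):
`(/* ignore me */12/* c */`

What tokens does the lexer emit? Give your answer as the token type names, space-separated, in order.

pos=0: emit LPAREN '('
pos=1: enter COMMENT mode (saw '/*')
exit COMMENT mode (now at pos=16)
pos=16: emit NUM '12' (now at pos=18)
pos=18: enter COMMENT mode (saw '/*')
exit COMMENT mode (now at pos=25)
DONE. 2 tokens: [LPAREN, NUM]

Answer: LPAREN NUM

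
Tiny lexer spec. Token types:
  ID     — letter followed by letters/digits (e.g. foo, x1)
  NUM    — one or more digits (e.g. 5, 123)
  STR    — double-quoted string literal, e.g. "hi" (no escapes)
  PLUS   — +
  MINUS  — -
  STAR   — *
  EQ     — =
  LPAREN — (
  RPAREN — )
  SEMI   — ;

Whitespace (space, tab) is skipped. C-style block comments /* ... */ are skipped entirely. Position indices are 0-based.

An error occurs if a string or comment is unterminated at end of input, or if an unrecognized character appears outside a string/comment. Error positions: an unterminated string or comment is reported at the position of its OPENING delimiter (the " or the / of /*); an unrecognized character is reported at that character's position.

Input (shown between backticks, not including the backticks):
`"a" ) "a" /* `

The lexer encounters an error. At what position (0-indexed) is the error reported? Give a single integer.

pos=0: enter STRING mode
pos=0: emit STR "a" (now at pos=3)
pos=4: emit RPAREN ')'
pos=6: enter STRING mode
pos=6: emit STR "a" (now at pos=9)
pos=10: enter COMMENT mode (saw '/*')
pos=10: ERROR — unterminated comment (reached EOF)

Answer: 10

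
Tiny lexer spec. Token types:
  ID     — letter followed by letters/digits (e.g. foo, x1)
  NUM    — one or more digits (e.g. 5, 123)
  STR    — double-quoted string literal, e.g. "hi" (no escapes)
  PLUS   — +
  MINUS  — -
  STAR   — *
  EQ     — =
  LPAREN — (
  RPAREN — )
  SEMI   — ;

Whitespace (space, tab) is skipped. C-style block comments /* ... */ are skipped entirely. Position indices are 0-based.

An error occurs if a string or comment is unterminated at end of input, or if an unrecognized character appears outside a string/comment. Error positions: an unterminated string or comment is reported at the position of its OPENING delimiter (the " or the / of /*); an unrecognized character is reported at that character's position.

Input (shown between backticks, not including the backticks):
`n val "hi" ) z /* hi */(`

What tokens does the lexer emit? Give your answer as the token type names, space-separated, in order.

Answer: ID ID STR RPAREN ID LPAREN

Derivation:
pos=0: emit ID 'n' (now at pos=1)
pos=2: emit ID 'val' (now at pos=5)
pos=6: enter STRING mode
pos=6: emit STR "hi" (now at pos=10)
pos=11: emit RPAREN ')'
pos=13: emit ID 'z' (now at pos=14)
pos=15: enter COMMENT mode (saw '/*')
exit COMMENT mode (now at pos=23)
pos=23: emit LPAREN '('
DONE. 6 tokens: [ID, ID, STR, RPAREN, ID, LPAREN]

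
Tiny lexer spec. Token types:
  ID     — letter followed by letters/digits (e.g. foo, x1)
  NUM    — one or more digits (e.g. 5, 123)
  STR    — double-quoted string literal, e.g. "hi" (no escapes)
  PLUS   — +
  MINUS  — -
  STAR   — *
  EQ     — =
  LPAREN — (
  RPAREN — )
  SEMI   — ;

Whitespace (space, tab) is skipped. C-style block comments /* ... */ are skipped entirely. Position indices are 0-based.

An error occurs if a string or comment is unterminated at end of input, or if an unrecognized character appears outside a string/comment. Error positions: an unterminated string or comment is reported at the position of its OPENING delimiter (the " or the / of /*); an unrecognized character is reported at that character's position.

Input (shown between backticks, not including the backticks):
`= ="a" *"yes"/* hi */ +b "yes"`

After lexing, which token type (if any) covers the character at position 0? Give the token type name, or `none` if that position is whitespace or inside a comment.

pos=0: emit EQ '='
pos=2: emit EQ '='
pos=3: enter STRING mode
pos=3: emit STR "a" (now at pos=6)
pos=7: emit STAR '*'
pos=8: enter STRING mode
pos=8: emit STR "yes" (now at pos=13)
pos=13: enter COMMENT mode (saw '/*')
exit COMMENT mode (now at pos=21)
pos=22: emit PLUS '+'
pos=23: emit ID 'b' (now at pos=24)
pos=25: enter STRING mode
pos=25: emit STR "yes" (now at pos=30)
DONE. 8 tokens: [EQ, EQ, STR, STAR, STR, PLUS, ID, STR]
Position 0: char is '=' -> EQ

Answer: EQ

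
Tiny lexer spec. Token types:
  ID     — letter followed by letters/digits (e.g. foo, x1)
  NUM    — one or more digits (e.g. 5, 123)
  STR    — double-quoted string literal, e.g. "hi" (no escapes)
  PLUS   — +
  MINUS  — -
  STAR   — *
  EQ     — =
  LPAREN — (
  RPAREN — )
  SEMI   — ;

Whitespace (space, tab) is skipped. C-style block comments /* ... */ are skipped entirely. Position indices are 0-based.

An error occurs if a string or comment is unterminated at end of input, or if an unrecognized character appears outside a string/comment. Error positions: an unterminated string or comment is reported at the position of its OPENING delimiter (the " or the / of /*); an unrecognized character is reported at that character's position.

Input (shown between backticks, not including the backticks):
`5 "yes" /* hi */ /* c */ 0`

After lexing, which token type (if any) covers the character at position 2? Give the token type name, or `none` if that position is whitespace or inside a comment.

Answer: STR

Derivation:
pos=0: emit NUM '5' (now at pos=1)
pos=2: enter STRING mode
pos=2: emit STR "yes" (now at pos=7)
pos=8: enter COMMENT mode (saw '/*')
exit COMMENT mode (now at pos=16)
pos=17: enter COMMENT mode (saw '/*')
exit COMMENT mode (now at pos=24)
pos=25: emit NUM '0' (now at pos=26)
DONE. 3 tokens: [NUM, STR, NUM]
Position 2: char is '"' -> STR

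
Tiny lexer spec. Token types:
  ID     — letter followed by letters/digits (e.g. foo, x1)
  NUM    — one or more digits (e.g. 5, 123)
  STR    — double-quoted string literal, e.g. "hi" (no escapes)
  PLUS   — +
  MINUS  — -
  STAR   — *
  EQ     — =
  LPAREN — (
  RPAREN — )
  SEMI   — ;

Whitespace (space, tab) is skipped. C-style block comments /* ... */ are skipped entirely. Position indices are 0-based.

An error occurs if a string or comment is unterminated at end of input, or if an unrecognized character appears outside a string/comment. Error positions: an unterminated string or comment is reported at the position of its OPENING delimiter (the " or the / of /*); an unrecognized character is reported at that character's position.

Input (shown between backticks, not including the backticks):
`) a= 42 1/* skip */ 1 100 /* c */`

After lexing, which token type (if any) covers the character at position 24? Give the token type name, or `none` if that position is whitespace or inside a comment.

pos=0: emit RPAREN ')'
pos=2: emit ID 'a' (now at pos=3)
pos=3: emit EQ '='
pos=5: emit NUM '42' (now at pos=7)
pos=8: emit NUM '1' (now at pos=9)
pos=9: enter COMMENT mode (saw '/*')
exit COMMENT mode (now at pos=19)
pos=20: emit NUM '1' (now at pos=21)
pos=22: emit NUM '100' (now at pos=25)
pos=26: enter COMMENT mode (saw '/*')
exit COMMENT mode (now at pos=33)
DONE. 7 tokens: [RPAREN, ID, EQ, NUM, NUM, NUM, NUM]
Position 24: char is '0' -> NUM

Answer: NUM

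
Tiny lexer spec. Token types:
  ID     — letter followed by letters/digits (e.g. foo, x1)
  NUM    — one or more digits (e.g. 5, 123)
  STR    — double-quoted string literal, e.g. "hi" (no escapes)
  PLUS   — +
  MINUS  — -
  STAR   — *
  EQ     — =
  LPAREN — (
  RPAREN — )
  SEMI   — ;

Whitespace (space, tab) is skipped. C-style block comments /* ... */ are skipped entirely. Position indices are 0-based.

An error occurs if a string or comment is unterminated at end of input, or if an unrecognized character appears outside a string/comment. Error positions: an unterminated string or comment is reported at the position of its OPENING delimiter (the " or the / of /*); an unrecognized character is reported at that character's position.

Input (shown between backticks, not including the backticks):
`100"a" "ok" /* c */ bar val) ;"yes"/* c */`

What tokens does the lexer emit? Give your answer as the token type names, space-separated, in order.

Answer: NUM STR STR ID ID RPAREN SEMI STR

Derivation:
pos=0: emit NUM '100' (now at pos=3)
pos=3: enter STRING mode
pos=3: emit STR "a" (now at pos=6)
pos=7: enter STRING mode
pos=7: emit STR "ok" (now at pos=11)
pos=12: enter COMMENT mode (saw '/*')
exit COMMENT mode (now at pos=19)
pos=20: emit ID 'bar' (now at pos=23)
pos=24: emit ID 'val' (now at pos=27)
pos=27: emit RPAREN ')'
pos=29: emit SEMI ';'
pos=30: enter STRING mode
pos=30: emit STR "yes" (now at pos=35)
pos=35: enter COMMENT mode (saw '/*')
exit COMMENT mode (now at pos=42)
DONE. 8 tokens: [NUM, STR, STR, ID, ID, RPAREN, SEMI, STR]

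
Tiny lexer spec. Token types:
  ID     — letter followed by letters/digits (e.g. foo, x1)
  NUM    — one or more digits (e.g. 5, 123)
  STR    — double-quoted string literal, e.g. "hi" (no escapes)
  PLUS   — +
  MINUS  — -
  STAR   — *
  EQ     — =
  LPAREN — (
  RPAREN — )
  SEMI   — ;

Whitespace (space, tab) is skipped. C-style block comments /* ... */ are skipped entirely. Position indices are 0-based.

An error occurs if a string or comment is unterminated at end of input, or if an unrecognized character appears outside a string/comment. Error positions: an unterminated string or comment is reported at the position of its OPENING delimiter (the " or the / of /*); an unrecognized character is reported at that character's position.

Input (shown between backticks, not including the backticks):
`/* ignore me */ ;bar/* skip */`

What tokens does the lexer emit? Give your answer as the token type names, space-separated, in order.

pos=0: enter COMMENT mode (saw '/*')
exit COMMENT mode (now at pos=15)
pos=16: emit SEMI ';'
pos=17: emit ID 'bar' (now at pos=20)
pos=20: enter COMMENT mode (saw '/*')
exit COMMENT mode (now at pos=30)
DONE. 2 tokens: [SEMI, ID]

Answer: SEMI ID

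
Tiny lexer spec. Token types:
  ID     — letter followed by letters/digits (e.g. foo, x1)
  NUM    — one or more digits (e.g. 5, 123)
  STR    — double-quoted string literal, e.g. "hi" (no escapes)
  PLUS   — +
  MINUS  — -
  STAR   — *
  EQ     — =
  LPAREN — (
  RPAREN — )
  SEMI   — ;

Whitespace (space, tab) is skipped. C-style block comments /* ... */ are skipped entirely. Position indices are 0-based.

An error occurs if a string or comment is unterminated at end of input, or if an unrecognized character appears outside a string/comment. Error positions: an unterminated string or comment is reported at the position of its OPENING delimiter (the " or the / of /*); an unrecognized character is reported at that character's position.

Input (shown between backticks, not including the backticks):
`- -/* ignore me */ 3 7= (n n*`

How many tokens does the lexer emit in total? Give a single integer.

Answer: 9

Derivation:
pos=0: emit MINUS '-'
pos=2: emit MINUS '-'
pos=3: enter COMMENT mode (saw '/*')
exit COMMENT mode (now at pos=18)
pos=19: emit NUM '3' (now at pos=20)
pos=21: emit NUM '7' (now at pos=22)
pos=22: emit EQ '='
pos=24: emit LPAREN '('
pos=25: emit ID 'n' (now at pos=26)
pos=27: emit ID 'n' (now at pos=28)
pos=28: emit STAR '*'
DONE. 9 tokens: [MINUS, MINUS, NUM, NUM, EQ, LPAREN, ID, ID, STAR]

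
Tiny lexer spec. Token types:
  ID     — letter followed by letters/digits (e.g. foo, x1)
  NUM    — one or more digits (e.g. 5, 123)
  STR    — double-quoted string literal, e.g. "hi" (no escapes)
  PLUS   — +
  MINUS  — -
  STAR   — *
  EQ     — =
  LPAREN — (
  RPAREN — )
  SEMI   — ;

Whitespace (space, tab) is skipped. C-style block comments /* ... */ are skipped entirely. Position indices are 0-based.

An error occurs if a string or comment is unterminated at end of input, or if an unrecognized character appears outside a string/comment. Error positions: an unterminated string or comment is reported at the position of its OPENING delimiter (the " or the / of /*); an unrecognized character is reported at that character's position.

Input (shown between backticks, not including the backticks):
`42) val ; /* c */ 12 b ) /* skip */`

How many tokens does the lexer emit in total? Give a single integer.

pos=0: emit NUM '42' (now at pos=2)
pos=2: emit RPAREN ')'
pos=4: emit ID 'val' (now at pos=7)
pos=8: emit SEMI ';'
pos=10: enter COMMENT mode (saw '/*')
exit COMMENT mode (now at pos=17)
pos=18: emit NUM '12' (now at pos=20)
pos=21: emit ID 'b' (now at pos=22)
pos=23: emit RPAREN ')'
pos=25: enter COMMENT mode (saw '/*')
exit COMMENT mode (now at pos=35)
DONE. 7 tokens: [NUM, RPAREN, ID, SEMI, NUM, ID, RPAREN]

Answer: 7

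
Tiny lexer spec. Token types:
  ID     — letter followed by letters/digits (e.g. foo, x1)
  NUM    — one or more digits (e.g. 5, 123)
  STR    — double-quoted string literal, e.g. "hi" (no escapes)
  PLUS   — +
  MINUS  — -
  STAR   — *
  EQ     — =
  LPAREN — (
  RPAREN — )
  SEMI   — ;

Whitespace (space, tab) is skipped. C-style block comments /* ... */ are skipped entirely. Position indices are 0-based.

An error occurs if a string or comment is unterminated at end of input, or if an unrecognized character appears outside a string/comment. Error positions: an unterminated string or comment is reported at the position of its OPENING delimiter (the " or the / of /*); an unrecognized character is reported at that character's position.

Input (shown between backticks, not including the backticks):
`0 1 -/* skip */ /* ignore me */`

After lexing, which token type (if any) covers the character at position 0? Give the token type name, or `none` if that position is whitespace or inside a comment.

pos=0: emit NUM '0' (now at pos=1)
pos=2: emit NUM '1' (now at pos=3)
pos=4: emit MINUS '-'
pos=5: enter COMMENT mode (saw '/*')
exit COMMENT mode (now at pos=15)
pos=16: enter COMMENT mode (saw '/*')
exit COMMENT mode (now at pos=31)
DONE. 3 tokens: [NUM, NUM, MINUS]
Position 0: char is '0' -> NUM

Answer: NUM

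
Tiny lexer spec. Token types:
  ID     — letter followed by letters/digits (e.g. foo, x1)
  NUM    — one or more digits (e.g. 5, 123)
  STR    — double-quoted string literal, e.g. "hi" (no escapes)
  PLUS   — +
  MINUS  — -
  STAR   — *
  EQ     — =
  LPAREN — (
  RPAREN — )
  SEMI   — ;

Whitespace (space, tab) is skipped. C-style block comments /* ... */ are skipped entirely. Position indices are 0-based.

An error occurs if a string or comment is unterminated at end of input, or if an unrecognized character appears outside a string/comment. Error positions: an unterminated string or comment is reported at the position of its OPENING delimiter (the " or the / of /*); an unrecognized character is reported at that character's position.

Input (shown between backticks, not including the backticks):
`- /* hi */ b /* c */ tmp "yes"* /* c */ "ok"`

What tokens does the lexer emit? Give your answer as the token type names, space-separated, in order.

pos=0: emit MINUS '-'
pos=2: enter COMMENT mode (saw '/*')
exit COMMENT mode (now at pos=10)
pos=11: emit ID 'b' (now at pos=12)
pos=13: enter COMMENT mode (saw '/*')
exit COMMENT mode (now at pos=20)
pos=21: emit ID 'tmp' (now at pos=24)
pos=25: enter STRING mode
pos=25: emit STR "yes" (now at pos=30)
pos=30: emit STAR '*'
pos=32: enter COMMENT mode (saw '/*')
exit COMMENT mode (now at pos=39)
pos=40: enter STRING mode
pos=40: emit STR "ok" (now at pos=44)
DONE. 6 tokens: [MINUS, ID, ID, STR, STAR, STR]

Answer: MINUS ID ID STR STAR STR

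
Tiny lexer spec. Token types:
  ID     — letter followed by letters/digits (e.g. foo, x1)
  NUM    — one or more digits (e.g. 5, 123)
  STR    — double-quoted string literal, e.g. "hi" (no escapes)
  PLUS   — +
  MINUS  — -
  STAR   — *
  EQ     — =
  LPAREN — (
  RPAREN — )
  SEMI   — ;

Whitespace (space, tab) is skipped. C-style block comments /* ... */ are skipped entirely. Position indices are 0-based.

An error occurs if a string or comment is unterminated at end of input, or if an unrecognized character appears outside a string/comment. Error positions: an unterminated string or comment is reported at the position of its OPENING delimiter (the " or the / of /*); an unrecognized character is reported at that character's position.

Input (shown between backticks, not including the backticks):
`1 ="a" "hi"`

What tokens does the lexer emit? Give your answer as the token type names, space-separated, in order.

pos=0: emit NUM '1' (now at pos=1)
pos=2: emit EQ '='
pos=3: enter STRING mode
pos=3: emit STR "a" (now at pos=6)
pos=7: enter STRING mode
pos=7: emit STR "hi" (now at pos=11)
DONE. 4 tokens: [NUM, EQ, STR, STR]

Answer: NUM EQ STR STR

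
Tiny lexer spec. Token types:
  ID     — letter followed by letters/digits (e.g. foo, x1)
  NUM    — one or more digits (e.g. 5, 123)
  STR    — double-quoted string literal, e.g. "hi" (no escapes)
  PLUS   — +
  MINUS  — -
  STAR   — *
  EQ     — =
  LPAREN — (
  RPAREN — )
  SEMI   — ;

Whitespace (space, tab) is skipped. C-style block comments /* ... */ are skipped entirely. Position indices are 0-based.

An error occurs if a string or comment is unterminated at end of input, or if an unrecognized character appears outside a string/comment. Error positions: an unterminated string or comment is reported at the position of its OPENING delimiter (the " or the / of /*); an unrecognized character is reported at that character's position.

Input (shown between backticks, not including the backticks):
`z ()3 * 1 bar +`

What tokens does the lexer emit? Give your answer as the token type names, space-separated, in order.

Answer: ID LPAREN RPAREN NUM STAR NUM ID PLUS

Derivation:
pos=0: emit ID 'z' (now at pos=1)
pos=2: emit LPAREN '('
pos=3: emit RPAREN ')'
pos=4: emit NUM '3' (now at pos=5)
pos=6: emit STAR '*'
pos=8: emit NUM '1' (now at pos=9)
pos=10: emit ID 'bar' (now at pos=13)
pos=14: emit PLUS '+'
DONE. 8 tokens: [ID, LPAREN, RPAREN, NUM, STAR, NUM, ID, PLUS]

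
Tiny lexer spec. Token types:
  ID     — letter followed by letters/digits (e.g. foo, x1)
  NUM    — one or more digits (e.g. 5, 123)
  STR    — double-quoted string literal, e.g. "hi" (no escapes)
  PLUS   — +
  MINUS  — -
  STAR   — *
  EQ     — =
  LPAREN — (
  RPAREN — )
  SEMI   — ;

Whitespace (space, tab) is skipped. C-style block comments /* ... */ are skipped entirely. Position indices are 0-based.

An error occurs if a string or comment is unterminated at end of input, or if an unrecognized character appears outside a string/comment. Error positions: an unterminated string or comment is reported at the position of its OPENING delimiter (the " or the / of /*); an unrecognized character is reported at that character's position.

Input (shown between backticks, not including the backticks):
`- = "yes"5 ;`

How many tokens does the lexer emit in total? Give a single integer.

Answer: 5

Derivation:
pos=0: emit MINUS '-'
pos=2: emit EQ '='
pos=4: enter STRING mode
pos=4: emit STR "yes" (now at pos=9)
pos=9: emit NUM '5' (now at pos=10)
pos=11: emit SEMI ';'
DONE. 5 tokens: [MINUS, EQ, STR, NUM, SEMI]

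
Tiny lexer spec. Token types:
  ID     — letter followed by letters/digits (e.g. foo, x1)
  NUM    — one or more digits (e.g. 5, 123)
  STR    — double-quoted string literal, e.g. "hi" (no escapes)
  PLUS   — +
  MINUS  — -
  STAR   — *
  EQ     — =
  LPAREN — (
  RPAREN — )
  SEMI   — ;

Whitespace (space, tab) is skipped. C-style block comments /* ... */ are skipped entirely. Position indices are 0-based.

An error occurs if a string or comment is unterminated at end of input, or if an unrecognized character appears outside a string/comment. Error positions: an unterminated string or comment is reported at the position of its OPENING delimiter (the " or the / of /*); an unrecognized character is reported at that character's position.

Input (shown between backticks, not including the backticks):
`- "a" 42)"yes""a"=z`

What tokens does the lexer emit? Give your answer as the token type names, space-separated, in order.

pos=0: emit MINUS '-'
pos=2: enter STRING mode
pos=2: emit STR "a" (now at pos=5)
pos=6: emit NUM '42' (now at pos=8)
pos=8: emit RPAREN ')'
pos=9: enter STRING mode
pos=9: emit STR "yes" (now at pos=14)
pos=14: enter STRING mode
pos=14: emit STR "a" (now at pos=17)
pos=17: emit EQ '='
pos=18: emit ID 'z' (now at pos=19)
DONE. 8 tokens: [MINUS, STR, NUM, RPAREN, STR, STR, EQ, ID]

Answer: MINUS STR NUM RPAREN STR STR EQ ID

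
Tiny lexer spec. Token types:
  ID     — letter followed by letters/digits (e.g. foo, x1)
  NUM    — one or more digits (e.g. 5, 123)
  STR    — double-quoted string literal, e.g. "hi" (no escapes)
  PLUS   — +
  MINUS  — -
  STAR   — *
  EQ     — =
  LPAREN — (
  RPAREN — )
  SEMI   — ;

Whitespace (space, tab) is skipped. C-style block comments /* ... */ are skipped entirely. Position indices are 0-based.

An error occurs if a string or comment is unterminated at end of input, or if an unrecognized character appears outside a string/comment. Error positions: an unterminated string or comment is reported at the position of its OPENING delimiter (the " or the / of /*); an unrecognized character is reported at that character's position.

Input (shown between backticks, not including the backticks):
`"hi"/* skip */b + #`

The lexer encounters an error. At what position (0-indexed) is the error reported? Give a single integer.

pos=0: enter STRING mode
pos=0: emit STR "hi" (now at pos=4)
pos=4: enter COMMENT mode (saw '/*')
exit COMMENT mode (now at pos=14)
pos=14: emit ID 'b' (now at pos=15)
pos=16: emit PLUS '+'
pos=18: ERROR — unrecognized char '#'

Answer: 18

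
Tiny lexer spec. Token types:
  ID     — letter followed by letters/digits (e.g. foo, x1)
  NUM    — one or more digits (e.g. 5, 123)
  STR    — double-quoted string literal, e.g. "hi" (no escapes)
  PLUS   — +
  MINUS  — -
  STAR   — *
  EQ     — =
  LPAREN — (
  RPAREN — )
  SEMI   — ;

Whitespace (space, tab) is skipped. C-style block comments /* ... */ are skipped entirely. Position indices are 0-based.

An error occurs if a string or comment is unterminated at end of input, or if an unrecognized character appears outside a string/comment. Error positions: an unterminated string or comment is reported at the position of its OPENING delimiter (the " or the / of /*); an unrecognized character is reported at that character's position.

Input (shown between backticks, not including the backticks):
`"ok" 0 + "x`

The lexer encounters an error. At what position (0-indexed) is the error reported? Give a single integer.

Answer: 9

Derivation:
pos=0: enter STRING mode
pos=0: emit STR "ok" (now at pos=4)
pos=5: emit NUM '0' (now at pos=6)
pos=7: emit PLUS '+'
pos=9: enter STRING mode
pos=9: ERROR — unterminated string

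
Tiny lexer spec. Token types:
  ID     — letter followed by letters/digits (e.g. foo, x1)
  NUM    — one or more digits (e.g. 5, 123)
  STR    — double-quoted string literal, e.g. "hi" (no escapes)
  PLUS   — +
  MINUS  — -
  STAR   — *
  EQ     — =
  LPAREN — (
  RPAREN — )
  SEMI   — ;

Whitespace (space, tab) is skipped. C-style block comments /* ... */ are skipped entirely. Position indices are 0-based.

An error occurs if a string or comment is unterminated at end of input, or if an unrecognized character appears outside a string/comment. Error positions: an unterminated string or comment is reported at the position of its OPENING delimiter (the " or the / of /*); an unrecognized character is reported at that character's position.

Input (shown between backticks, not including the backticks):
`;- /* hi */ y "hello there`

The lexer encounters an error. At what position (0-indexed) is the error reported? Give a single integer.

pos=0: emit SEMI ';'
pos=1: emit MINUS '-'
pos=3: enter COMMENT mode (saw '/*')
exit COMMENT mode (now at pos=11)
pos=12: emit ID 'y' (now at pos=13)
pos=14: enter STRING mode
pos=14: ERROR — unterminated string

Answer: 14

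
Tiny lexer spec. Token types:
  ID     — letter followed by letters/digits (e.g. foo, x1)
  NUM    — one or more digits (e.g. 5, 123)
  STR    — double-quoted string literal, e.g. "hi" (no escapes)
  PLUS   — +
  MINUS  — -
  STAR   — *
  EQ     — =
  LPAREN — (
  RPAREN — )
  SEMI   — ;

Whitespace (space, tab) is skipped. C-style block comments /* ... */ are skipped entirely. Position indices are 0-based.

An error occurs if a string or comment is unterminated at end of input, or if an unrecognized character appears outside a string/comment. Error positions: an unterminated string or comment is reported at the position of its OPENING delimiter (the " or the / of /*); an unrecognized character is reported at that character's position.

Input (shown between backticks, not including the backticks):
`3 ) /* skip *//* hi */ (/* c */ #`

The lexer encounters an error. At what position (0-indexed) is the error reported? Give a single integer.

pos=0: emit NUM '3' (now at pos=1)
pos=2: emit RPAREN ')'
pos=4: enter COMMENT mode (saw '/*')
exit COMMENT mode (now at pos=14)
pos=14: enter COMMENT mode (saw '/*')
exit COMMENT mode (now at pos=22)
pos=23: emit LPAREN '('
pos=24: enter COMMENT mode (saw '/*')
exit COMMENT mode (now at pos=31)
pos=32: ERROR — unrecognized char '#'

Answer: 32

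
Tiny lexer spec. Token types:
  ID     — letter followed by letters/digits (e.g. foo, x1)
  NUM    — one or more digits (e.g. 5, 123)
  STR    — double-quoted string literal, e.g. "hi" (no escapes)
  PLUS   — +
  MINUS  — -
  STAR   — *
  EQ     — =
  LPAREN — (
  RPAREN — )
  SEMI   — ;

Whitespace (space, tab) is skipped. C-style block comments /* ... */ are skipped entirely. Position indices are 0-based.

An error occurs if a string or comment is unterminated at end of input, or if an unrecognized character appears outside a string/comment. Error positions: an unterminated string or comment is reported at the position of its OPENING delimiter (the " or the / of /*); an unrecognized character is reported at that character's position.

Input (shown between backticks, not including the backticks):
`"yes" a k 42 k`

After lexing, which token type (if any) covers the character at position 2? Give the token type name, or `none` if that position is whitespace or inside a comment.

Answer: STR

Derivation:
pos=0: enter STRING mode
pos=0: emit STR "yes" (now at pos=5)
pos=6: emit ID 'a' (now at pos=7)
pos=8: emit ID 'k' (now at pos=9)
pos=10: emit NUM '42' (now at pos=12)
pos=13: emit ID 'k' (now at pos=14)
DONE. 5 tokens: [STR, ID, ID, NUM, ID]
Position 2: char is 'e' -> STR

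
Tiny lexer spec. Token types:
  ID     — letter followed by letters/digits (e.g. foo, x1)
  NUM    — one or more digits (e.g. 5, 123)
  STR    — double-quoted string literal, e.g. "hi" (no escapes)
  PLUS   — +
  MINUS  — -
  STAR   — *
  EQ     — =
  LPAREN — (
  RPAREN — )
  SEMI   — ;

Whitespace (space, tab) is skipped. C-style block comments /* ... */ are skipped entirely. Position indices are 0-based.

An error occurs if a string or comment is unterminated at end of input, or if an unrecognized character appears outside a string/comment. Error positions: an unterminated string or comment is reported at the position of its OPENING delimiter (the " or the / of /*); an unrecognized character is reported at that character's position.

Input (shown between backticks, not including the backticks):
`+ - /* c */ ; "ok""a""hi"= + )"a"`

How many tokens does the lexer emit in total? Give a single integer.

Answer: 10

Derivation:
pos=0: emit PLUS '+'
pos=2: emit MINUS '-'
pos=4: enter COMMENT mode (saw '/*')
exit COMMENT mode (now at pos=11)
pos=12: emit SEMI ';'
pos=14: enter STRING mode
pos=14: emit STR "ok" (now at pos=18)
pos=18: enter STRING mode
pos=18: emit STR "a" (now at pos=21)
pos=21: enter STRING mode
pos=21: emit STR "hi" (now at pos=25)
pos=25: emit EQ '='
pos=27: emit PLUS '+'
pos=29: emit RPAREN ')'
pos=30: enter STRING mode
pos=30: emit STR "a" (now at pos=33)
DONE. 10 tokens: [PLUS, MINUS, SEMI, STR, STR, STR, EQ, PLUS, RPAREN, STR]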